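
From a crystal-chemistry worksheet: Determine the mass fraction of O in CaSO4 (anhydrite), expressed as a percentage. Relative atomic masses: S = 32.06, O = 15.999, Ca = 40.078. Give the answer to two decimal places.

47.01 wt%

M(CaSO4) = 136.134 g/mol.
O contributes 4 × 15.999 = 63.996 g per mole.
63.996/136.134 = 0.4701 → 47.01%.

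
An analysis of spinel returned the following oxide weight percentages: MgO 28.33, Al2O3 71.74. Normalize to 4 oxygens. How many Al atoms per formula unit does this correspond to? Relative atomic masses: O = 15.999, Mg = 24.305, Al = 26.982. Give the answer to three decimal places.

2.000 Al apfu

MgO (M=40.304): mol = 0.70291; Mg = 0.70291, O = 0.70291.
Al2O3 (M=101.961): mol = 0.70360; Al = 1.40720, O = 2.11080.
ΣO = 2.81371; factor = 4/ΣO = 1.42161.
Al apfu = 1.40720 × 1.42161 = 2.000.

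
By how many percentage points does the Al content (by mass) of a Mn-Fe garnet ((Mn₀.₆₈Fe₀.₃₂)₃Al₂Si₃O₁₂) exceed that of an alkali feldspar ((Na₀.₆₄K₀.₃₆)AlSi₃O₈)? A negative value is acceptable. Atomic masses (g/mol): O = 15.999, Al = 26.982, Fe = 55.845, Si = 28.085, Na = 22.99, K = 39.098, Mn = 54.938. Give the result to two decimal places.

M((Mn₀.₆₈Fe₀.₃₂)₃Al₂Si₃O₁₂) = 495.892 g/mol, so wt% Al = 53.964/495.892 × 100 = 10.88%.
M((Na₀.₆₄K₀.₃₆)AlSi₃O₈) = 268.018 g/mol, so wt% Al = 26.982/268.018 × 100 = 10.07%.
10.88 − 10.07 = 0.81 pp.

0.81 percentage points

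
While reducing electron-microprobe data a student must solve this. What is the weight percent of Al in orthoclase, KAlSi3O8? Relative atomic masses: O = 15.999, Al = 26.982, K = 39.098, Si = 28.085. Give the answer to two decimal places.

9.69 mass %

Molar mass of KAlSi3O8: 1·39.098 + 1·26.982 + 3·28.085 + 8·15.999 = 278.327 g/mol.
Mass of Al per formula unit: 1 × 26.982 = 26.982 g.
Weight fraction Al = 26.982 / 278.327 = 0.0969.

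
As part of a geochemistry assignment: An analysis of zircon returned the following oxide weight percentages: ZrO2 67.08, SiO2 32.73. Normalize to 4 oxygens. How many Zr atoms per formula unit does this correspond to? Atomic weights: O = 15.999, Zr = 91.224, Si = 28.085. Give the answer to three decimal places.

ZrO2 (M=123.222): mol = 0.54438; Zr = 0.54438, O = 1.08876.
SiO2 (M=60.083): mol = 0.54475; Si = 0.54475, O = 1.08950.
ΣO = 2.17826; factor = 4/ΣO = 1.83633.
Zr apfu = 0.54438 × 1.83633 = 1.000.

1.000 Zr apfu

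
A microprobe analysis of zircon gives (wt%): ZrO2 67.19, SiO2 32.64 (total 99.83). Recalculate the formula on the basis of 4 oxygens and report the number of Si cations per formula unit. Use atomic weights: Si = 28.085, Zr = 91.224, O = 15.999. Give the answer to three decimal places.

ZrO2 (M=123.222): mol = 0.54528; Zr = 0.54528, O = 1.09056.
SiO2 (M=60.083): mol = 0.54325; Si = 0.54325, O = 1.08650.
ΣO = 2.17706; factor = 4/ΣO = 1.83734.
Si apfu = 0.54325 × 1.83734 = 0.998.

0.998 Si apfu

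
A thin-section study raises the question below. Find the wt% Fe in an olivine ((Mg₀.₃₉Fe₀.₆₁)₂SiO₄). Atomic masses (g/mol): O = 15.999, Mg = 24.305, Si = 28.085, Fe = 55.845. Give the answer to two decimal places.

Molar mass of (Mg₀.₃₉Fe₀.₆₁)₂SiO₄: 0.78·24.305 + 1.22·55.845 + 1·28.085 + 4·15.999 = 179.170 g/mol.
Mass of Fe per formula unit: 1.22 × 55.845 = 68.131 g.
Weight fraction Fe = 68.131 / 179.170 = 0.3803.

38.03 wt%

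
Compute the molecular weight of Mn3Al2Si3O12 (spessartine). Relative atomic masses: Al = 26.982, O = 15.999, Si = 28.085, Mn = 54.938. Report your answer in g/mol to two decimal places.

495.02 g/mol

M = 3×54.938 + 2×26.982 + 3×28.085 + 12×15.999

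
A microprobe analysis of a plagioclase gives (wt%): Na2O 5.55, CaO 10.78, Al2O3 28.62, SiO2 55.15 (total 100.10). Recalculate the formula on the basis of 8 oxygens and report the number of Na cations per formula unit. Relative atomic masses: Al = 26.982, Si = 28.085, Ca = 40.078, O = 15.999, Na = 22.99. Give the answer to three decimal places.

0.484 Na apfu

5.55 wt% Na2O ÷ 61.979 g/mol = 0.08955 mol, giving 0.17910 Na and 0.08955 O.
10.78 wt% CaO ÷ 56.077 g/mol = 0.19224 mol, giving 0.19224 Ca and 0.19224 O.
28.62 wt% Al2O3 ÷ 101.961 g/mol = 0.28070 mol, giving 0.56140 Al and 0.84210 O.
55.15 wt% SiO2 ÷ 60.083 g/mol = 0.91790 mol, giving 0.91790 Si and 1.83580 O.
Oxygen sums to 2.95969; scaling by 8/2.95969 = 2.70299 puts the formula on 8 O.
Na: 0.17910 × 2.70299 = 0.484 atoms per formula unit.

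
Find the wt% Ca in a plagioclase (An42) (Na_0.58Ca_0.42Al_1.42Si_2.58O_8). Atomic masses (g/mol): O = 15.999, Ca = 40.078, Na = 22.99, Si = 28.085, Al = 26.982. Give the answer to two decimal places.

6.26 wt%

Molar mass of Na_0.58Ca_0.42Al_1.42Si_2.58O_8: 0.58·22.99 + 0.42·40.078 + 1.42·26.982 + 2.58·28.085 + 8·15.999 = 268.933 g/mol.
Mass of Ca per formula unit: 0.42 × 40.078 = 16.833 g.
Weight fraction Ca = 16.833 / 268.933 = 0.0626.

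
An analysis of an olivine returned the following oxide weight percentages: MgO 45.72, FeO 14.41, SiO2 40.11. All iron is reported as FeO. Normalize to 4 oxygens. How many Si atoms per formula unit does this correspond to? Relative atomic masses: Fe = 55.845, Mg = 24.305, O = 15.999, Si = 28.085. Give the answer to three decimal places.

1.000 Si apfu

MgO: 45.72/40.304 = 1.13438 mol → 1.13438 mol Mg, 1.13438 mol O.
FeO: 14.41/71.844 = 0.20057 mol → 0.20057 mol Fe, 0.20057 mol O.
SiO2: 40.11/60.083 = 0.66758 mol → 0.66758 mol Si, 1.33516 mol O.
Total oxygen = 2.67011 mol. Normalization factor = 4/2.67011 = 1.49807.
Si per 4 O = 0.66758 × 1.49807 = 1.000.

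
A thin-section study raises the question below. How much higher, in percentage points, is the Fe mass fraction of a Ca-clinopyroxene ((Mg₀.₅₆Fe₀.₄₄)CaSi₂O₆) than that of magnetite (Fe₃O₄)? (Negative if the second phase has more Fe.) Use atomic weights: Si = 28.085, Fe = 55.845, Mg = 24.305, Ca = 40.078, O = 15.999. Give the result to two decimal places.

First mineral: 24.572 g Fe in 230.425 g formula = 10.66 wt% Fe.
Second mineral: 167.535 g Fe in 231.531 g formula = 72.36 wt% Fe.
10.66% − 72.36% gives a difference of -61.70 percentage points.

-61.70 percentage points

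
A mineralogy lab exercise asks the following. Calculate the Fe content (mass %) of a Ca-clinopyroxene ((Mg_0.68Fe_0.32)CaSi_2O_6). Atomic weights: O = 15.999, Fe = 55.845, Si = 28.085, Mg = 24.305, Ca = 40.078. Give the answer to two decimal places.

M((Mg_0.68Fe_0.32)CaSi_2O_6) = 226.640 g/mol.
Fe contributes 0.32 × 55.845 = 17.870 g per mole.
17.870/226.640 = 0.0788 → 7.88%.

7.88 mass %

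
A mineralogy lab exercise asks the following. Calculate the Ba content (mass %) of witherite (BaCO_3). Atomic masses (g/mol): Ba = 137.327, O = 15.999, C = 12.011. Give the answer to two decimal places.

Molar mass of BaCO_3: 1*137.327 + 1*12.011 + 3*15.999 = 197.335 g/mol.
Mass of Ba per formula unit: 1 × 137.327 = 137.327 g.
Weight fraction Ba = 137.327 / 197.335 = 0.6959.

69.59 mass %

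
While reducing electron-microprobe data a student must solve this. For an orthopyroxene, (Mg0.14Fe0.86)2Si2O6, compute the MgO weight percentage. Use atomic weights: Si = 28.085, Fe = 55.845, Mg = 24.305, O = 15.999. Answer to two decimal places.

Molar mass of (Mg0.14Fe0.86)2Si2O6 = 0.28·24.305 + 1.72·55.845 + 2·28.085 + 6·15.999 = 255.023 g/mol.
Each formula unit contains 0.28 Mg, equivalent to 0.28/1 = 0.2800 mol MgO.
M(MgO) = 1×24.305 + 1×15.999 = 40.304 g/mol.
Mass of MgO per formula unit = 0.2800 × 40.304 = 11.285 g.
MgO wt% = 11.285 / 255.023 × 100 = 4.43%.

4.43 wt%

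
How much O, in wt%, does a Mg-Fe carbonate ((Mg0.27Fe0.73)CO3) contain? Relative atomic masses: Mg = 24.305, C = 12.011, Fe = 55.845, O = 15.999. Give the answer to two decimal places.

Formula mass = 0.27·24.305 + 0.73·55.845 + 1·12.011 + 3·15.999 = 107.337 g/mol, of which 47.997 g is O.
So O makes up 47.997/107.337 = 0.4472 of the mass, i.e. 44.72%.

44.72 wt%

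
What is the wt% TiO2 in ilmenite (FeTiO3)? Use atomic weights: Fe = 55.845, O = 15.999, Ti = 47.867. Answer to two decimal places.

M(FeTiO3) = 151.709 g/mol; M(TiO2) = 79.865 g/mol.
Moles TiO2 per formula unit = 1 Ti ÷ 1 = 1.0000.
TiO2 fraction = (1.0000 × 79.865) / 151.709 = 79.865/151.709 = 0.5264.

52.64 wt%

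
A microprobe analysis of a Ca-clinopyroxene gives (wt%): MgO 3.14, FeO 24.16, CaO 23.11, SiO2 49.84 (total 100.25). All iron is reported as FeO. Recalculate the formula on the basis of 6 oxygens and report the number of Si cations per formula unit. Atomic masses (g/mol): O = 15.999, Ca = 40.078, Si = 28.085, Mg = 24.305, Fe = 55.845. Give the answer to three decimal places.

2.003 Si apfu

3.14 wt% MgO ÷ 40.304 g/mol = 0.07791 mol, giving 0.07791 Mg and 0.07791 O.
24.16 wt% FeO ÷ 71.844 g/mol = 0.33628 mol, giving 0.33628 Fe and 0.33628 O.
23.11 wt% CaO ÷ 56.077 g/mol = 0.41211 mol, giving 0.41211 Ca and 0.41211 O.
49.84 wt% SiO2 ÷ 60.083 g/mol = 0.82952 mol, giving 0.82952 Si and 1.65904 O.
Oxygen sums to 2.48534; scaling by 6/2.48534 = 2.41416 puts the formula on 6 O.
Si: 0.82952 × 2.41416 = 2.003 atoms per formula unit.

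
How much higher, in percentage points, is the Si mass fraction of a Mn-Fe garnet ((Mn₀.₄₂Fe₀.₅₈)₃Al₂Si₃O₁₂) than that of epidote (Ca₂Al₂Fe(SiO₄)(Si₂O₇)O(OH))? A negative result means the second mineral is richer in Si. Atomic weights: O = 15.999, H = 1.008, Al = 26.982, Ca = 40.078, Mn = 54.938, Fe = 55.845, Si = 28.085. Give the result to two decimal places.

-0.47 percentage points

First mineral: 84.255 g Si in 496.599 g formula = 16.97 wt% Si.
Second mineral: 84.255 g Si in 483.215 g formula = 17.44 wt% Si.
16.97% − 17.44% gives a difference of -0.47 percentage points.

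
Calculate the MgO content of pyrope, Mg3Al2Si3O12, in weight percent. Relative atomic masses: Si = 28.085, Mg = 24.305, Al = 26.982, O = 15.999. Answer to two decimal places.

29.99 wt%

Molar mass of Mg3Al2Si3O12 = 3·24.305 + 2·26.982 + 3·28.085 + 12·15.999 = 403.122 g/mol.
Each formula unit contains 3 Mg, equivalent to 3/1 = 3.0000 mol MgO.
M(MgO) = 1×24.305 + 1×15.999 = 40.304 g/mol.
Mass of MgO per formula unit = 3.0000 × 40.304 = 120.912 g.
MgO wt% = 120.912 / 403.122 × 100 = 29.99%.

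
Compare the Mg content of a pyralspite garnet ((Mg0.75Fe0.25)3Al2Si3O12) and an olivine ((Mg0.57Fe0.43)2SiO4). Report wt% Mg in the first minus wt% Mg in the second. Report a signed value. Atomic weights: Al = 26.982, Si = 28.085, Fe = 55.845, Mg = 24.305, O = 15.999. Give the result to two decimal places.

First mineral: 54.686 g Mg in 426.777 g formula = 12.81 wt% Mg.
Second mineral: 27.708 g Mg in 167.815 g formula = 16.51 wt% Mg.
12.81% − 16.51% gives a difference of -3.70 percentage points.

-3.70 percentage points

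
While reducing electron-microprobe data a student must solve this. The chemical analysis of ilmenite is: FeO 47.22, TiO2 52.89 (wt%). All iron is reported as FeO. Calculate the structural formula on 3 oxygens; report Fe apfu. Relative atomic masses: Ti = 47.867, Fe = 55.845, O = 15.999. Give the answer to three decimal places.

0.995 Fe apfu

FeO: 47.22/71.844 = 0.65726 mol → 0.65726 mol Fe, 0.65726 mol O.
TiO2: 52.89/79.865 = 0.66224 mol → 0.66224 mol Ti, 1.32448 mol O.
Total oxygen = 1.98174 mol. Normalization factor = 3/1.98174 = 1.51382.
Fe per 3 O = 0.65726 × 1.51382 = 0.995.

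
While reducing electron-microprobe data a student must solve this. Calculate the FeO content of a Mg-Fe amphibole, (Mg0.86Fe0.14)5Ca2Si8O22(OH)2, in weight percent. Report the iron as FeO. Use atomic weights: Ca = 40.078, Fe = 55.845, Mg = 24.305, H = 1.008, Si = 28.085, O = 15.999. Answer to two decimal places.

Formula mass = 834.431 g/mol.
0.70 Fe → 0.7000 mol FeO per formula unit; M(FeO) = 71.844, so FeO mass = 50.291 g.
50.291/834.431 × 100 = 6.03 wt%.

6.03 wt%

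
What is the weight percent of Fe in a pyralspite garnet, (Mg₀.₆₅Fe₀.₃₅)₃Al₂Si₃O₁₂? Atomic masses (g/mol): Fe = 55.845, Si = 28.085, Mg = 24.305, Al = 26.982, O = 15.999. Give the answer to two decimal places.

Formula mass = 1.95*24.305 + 1.05*55.845 + 2*26.982 + 3*28.085 + 12*15.999 = 436.239 g/mol, of which 58.637 g is Fe.
So Fe makes up 58.637/436.239 = 0.1344 of the mass, i.e. 13.44%.

13.44 mass %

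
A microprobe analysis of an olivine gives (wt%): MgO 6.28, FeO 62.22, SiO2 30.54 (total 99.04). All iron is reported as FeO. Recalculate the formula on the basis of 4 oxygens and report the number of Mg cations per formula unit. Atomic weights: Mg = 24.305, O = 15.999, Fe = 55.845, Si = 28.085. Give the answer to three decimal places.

0.306 Mg apfu

MgO (M=40.304): mol = 0.15582; Mg = 0.15582, O = 0.15582.
FeO (M=71.844): mol = 0.86604; Fe = 0.86604, O = 0.86604.
SiO2 (M=60.083): mol = 0.50830; Si = 0.50830, O = 1.01660.
ΣO = 2.03846; factor = 4/ΣO = 1.96227.
Mg apfu = 0.15582 × 1.96227 = 0.306.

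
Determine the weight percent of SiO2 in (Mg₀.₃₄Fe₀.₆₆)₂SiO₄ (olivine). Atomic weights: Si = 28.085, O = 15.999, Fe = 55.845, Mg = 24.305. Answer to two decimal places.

32.95 wt%

Formula mass = 182.324 g/mol.
1 Si → 1.0000 mol SiO2 per formula unit; M(SiO2) = 60.083, so SiO2 mass = 60.083 g.
60.083/182.324 × 100 = 32.95 wt%.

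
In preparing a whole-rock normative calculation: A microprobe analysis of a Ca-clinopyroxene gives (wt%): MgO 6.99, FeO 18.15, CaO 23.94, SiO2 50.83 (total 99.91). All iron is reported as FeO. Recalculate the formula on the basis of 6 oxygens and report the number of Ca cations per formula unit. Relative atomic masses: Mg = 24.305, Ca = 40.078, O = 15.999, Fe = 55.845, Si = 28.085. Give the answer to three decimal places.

MgO (M=40.304): mol = 0.17343; Mg = 0.17343, O = 0.17343.
FeO (M=71.844): mol = 0.25263; Fe = 0.25263, O = 0.25263.
CaO (M=56.077): mol = 0.42691; Ca = 0.42691, O = 0.42691.
SiO2 (M=60.083): mol = 0.84600; Si = 0.84600, O = 1.69200.
ΣO = 2.54497; factor = 6/ΣO = 2.35759.
Ca apfu = 0.42691 × 2.35759 = 1.006.

1.006 Ca apfu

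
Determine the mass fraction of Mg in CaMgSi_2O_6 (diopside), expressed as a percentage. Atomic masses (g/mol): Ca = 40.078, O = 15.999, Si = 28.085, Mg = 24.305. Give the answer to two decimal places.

M(CaMgSi_2O_6) = 216.547 g/mol.
Mg contributes 1 × 24.305 = 24.305 g per mole.
24.305/216.547 = 0.1122 → 11.22%.

11.22 weight percent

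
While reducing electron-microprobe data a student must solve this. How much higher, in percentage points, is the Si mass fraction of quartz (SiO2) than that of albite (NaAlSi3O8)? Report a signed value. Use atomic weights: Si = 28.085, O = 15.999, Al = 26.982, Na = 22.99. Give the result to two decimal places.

14.61 percentage points

Si in SiO2: molar mass 60.083 g/mol; 1×28.085 = 28.085 g → 46.74 wt%.
Si in NaAlSi3O8: molar mass 262.219 g/mol; 3×28.085 = 84.255 g → 32.13 wt%.
Difference = 46.74 − 32.13 = 14.61 percentage points.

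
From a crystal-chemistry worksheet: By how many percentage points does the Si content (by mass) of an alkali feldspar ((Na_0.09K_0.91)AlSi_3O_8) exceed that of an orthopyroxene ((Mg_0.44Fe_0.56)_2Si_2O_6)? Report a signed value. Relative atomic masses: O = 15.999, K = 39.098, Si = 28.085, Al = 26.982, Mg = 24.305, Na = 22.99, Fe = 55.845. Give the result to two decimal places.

M((Na_0.09K_0.91)AlSi_3O_8) = 276.877 g/mol, so wt% Si = 84.255/276.877 × 100 = 30.43%.
M((Mg_0.44Fe_0.56)_2Si_2O_6) = 236.099 g/mol, so wt% Si = 56.170/236.099 × 100 = 23.79%.
30.43 − 23.79 = 6.64 pp.

6.64 percentage points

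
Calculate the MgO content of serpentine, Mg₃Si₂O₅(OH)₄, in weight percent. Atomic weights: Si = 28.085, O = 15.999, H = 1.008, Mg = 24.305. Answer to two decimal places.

43.63 wt%

M(Mg₃Si₂O₅(OH)₄) = 277.108 g/mol; M(MgO) = 40.304 g/mol.
Moles MgO per formula unit = 3 Mg ÷ 1 = 3.0000.
MgO fraction = (3.0000 × 40.304) / 277.108 = 120.912/277.108 = 0.4363.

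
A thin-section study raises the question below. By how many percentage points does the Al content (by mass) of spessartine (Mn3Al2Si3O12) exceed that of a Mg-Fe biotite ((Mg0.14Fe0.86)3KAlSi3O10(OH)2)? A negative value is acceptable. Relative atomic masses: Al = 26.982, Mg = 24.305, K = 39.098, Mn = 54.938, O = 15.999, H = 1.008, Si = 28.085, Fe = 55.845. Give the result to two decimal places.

Al in Mn3Al2Si3O12: molar mass 495.021 g/mol; 2×26.982 = 53.964 g → 10.90 wt%.
Al in (Mg0.14Fe0.86)3KAlSi3O10(OH)2: molar mass 498.627 g/mol; 1×26.982 = 26.982 g → 5.41 wt%.
Difference = 10.90 − 5.41 = 5.49 percentage points.

5.49 percentage points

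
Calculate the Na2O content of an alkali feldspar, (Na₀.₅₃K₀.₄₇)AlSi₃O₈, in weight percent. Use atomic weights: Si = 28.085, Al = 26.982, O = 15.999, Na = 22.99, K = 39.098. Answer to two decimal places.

M((Na₀.₅₃K₀.₄₇)AlSi₃O₈) = 269.790 g/mol; M(Na2O) = 61.979 g/mol.
Moles Na2O per formula unit = 0.53 Na ÷ 2 = 0.2650.
Na2O fraction = (0.2650 × 61.979) / 269.790 = 16.424/269.790 = 0.0609.

6.09 wt%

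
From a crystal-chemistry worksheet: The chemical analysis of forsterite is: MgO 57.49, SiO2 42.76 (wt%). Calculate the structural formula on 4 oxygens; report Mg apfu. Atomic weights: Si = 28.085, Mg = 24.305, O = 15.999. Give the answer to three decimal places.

57.49 wt% MgO ÷ 40.304 g/mol = 1.42641 mol, giving 1.42641 Mg and 1.42641 O.
42.76 wt% SiO2 ÷ 60.083 g/mol = 0.71168 mol, giving 0.71168 Si and 1.42336 O.
Oxygen sums to 2.84977; scaling by 4/2.84977 = 1.40362 puts the formula on 4 O.
Mg: 1.42641 × 1.40362 = 2.002 atoms per formula unit.

2.002 Mg apfu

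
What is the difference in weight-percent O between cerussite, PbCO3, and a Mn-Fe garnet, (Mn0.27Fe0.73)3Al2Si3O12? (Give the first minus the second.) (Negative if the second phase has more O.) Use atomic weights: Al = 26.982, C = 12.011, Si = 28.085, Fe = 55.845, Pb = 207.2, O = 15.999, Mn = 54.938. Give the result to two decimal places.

O in PbCO3: molar mass 267.208 g/mol; 3×15.999 = 47.997 g → 17.96 wt%.
O in (Mn0.27Fe0.73)3Al2Si3O12: molar mass 497.007 g/mol; 12×15.999 = 191.988 g → 38.63 wt%.
Difference = 17.96 − 38.63 = -20.67 percentage points.

-20.67 percentage points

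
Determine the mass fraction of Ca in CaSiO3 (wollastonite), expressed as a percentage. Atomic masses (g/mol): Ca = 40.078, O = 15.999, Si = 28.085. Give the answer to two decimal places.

34.50 mass %

Formula mass = 1×40.078 + 1×28.085 + 3×15.999 = 116.160 g/mol, of which 40.078 g is Ca.
So Ca makes up 40.078/116.160 = 0.3450 of the mass, i.e. 34.50%.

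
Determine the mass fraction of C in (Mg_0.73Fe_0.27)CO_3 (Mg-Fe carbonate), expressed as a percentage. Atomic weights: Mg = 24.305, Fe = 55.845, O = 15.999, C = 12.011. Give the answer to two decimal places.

Formula mass = 0.73×24.305 + 0.27×55.845 + 1×12.011 + 3×15.999 = 92.829 g/mol, of which 12.011 g is C.
So C makes up 12.011/92.829 = 0.1294 of the mass, i.e. 12.94%.

12.94 wt%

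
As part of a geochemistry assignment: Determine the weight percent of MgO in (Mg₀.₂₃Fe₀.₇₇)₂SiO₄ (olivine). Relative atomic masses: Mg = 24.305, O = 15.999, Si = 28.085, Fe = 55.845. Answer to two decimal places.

9.80 wt%

Molar mass of (Mg₀.₂₃Fe₀.₇₇)₂SiO₄ = 0.46×24.305 + 1.54×55.845 + 1×28.085 + 4×15.999 = 189.263 g/mol.
Each formula unit contains 0.46 Mg, equivalent to 0.46/1 = 0.4600 mol MgO.
M(MgO) = 1×24.305 + 1×15.999 = 40.304 g/mol.
Mass of MgO per formula unit = 0.4600 × 40.304 = 18.540 g.
MgO wt% = 18.540 / 189.263 × 100 = 9.80%.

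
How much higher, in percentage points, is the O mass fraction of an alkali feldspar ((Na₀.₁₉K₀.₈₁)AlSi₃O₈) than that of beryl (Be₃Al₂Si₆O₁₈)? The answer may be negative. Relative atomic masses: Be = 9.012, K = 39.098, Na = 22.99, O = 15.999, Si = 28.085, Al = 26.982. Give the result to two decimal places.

First mineral: 127.992 g O in 275.266 g formula = 46.50 wt% O.
Second mineral: 287.982 g O in 537.492 g formula = 53.58 wt% O.
46.50% − 53.58% gives a difference of -7.08 percentage points.

-7.08 percentage points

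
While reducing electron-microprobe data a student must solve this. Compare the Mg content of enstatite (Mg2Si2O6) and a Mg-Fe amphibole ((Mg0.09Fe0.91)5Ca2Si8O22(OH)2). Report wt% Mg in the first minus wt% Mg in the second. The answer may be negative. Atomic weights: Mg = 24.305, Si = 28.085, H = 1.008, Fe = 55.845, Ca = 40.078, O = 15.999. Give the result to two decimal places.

M(Mg2Si2O6) = 200.774 g/mol, so wt% Mg = 48.610/200.774 × 100 = 24.21%.
M((Mg0.09Fe0.91)5Ca2Si8O22(OH)2) = 955.860 g/mol, so wt% Mg = 10.937/955.860 × 100 = 1.14%.
24.21 − 1.14 = 23.07 pp.

23.07 percentage points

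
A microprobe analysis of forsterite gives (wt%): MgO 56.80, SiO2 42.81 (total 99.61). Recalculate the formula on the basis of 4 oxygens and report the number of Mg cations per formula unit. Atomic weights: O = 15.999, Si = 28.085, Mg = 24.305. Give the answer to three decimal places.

1.989 Mg apfu

MgO: 56.80/40.304 = 1.40929 mol → 1.40929 mol Mg, 1.40929 mol O.
SiO2: 42.81/60.083 = 0.71251 mol → 0.71251 mol Si, 1.42502 mol O.
Total oxygen = 2.83431 mol. Normalization factor = 4/2.83431 = 1.41128.
Mg per 4 O = 1.40929 × 1.41128 = 1.989.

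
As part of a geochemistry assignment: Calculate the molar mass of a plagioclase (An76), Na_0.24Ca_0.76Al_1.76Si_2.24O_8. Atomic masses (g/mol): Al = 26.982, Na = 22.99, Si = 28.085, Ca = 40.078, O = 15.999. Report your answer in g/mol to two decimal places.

The formula mass is the sum 0.24×22.99 + 0.76×40.078 + 1.76×26.982 + 2.24×28.085 + 8×15.999.

274.37 g/mol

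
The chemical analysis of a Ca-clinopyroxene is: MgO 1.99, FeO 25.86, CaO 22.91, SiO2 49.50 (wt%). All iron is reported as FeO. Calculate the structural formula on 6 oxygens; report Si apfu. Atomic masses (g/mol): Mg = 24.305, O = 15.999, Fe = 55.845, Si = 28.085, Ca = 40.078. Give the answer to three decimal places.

MgO (M=40.304): mol = 0.04937; Mg = 0.04937, O = 0.04937.
FeO (M=71.844): mol = 0.35995; Fe = 0.35995, O = 0.35995.
CaO (M=56.077): mol = 0.40855; Ca = 0.40855, O = 0.40855.
SiO2 (M=60.083): mol = 0.82386; Si = 0.82386, O = 1.64772.
ΣO = 2.46559; factor = 6/ΣO = 2.43349.
Si apfu = 0.82386 × 2.43349 = 2.005.

2.005 Si apfu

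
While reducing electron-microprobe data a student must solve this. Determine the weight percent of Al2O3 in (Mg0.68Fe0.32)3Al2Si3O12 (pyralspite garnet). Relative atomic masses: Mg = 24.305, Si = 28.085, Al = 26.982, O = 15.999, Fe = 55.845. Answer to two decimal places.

Formula mass = 433.400 g/mol.
2 Al → 1.0000 mol Al2O3 per formula unit; M(Al2O3) = 101.961, so Al2O3 mass = 101.961 g.
101.961/433.400 × 100 = 23.53 wt%.

23.53 wt%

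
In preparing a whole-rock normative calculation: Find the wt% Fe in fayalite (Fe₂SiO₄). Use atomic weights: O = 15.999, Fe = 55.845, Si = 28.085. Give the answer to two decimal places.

54.81 weight percent

Molar mass of Fe₂SiO₄: 2·55.845 + 1·28.085 + 4·15.999 = 203.771 g/mol.
Mass of Fe per formula unit: 2 × 55.845 = 111.690 g.
Weight fraction Fe = 111.690 / 203.771 = 0.5481.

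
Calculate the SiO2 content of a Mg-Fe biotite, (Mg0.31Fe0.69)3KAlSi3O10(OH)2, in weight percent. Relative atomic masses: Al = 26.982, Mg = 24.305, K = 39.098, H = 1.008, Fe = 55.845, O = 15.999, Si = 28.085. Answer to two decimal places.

37.35 wt%

Formula mass = 482.542 g/mol.
3 Si → 3.0000 mol SiO2 per formula unit; M(SiO2) = 60.083, so SiO2 mass = 180.249 g.
180.249/482.542 × 100 = 37.35 wt%.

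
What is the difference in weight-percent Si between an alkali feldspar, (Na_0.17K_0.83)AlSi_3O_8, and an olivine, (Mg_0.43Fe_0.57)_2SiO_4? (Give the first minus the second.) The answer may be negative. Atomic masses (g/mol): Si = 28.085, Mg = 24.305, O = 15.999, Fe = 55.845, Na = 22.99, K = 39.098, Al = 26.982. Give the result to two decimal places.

Si in (Na_0.17K_0.83)AlSi_3O_8: molar mass 275.589 g/mol; 3×28.085 = 84.255 g → 30.57 wt%.
Si in (Mg_0.43Fe_0.57)_2SiO_4: molar mass 176.647 g/mol; 1×28.085 = 28.085 g → 15.90 wt%.
Difference = 30.57 − 15.90 = 14.67 percentage points.

14.67 percentage points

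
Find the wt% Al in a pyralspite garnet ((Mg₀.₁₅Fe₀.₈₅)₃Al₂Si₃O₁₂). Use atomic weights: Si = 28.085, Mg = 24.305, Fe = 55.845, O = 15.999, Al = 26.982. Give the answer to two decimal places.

Formula mass = 0.45·24.305 + 2.55·55.845 + 2·26.982 + 3·28.085 + 12·15.999 = 483.549 g/mol, of which 53.964 g is Al.
So Al makes up 53.964/483.549 = 0.1116 of the mass, i.e. 11.16%.

11.16 mass %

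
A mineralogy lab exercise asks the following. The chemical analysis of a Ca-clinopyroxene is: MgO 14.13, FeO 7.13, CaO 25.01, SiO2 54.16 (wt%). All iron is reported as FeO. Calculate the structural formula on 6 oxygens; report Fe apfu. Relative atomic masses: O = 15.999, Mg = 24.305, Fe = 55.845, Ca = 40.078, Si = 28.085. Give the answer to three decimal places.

0.221 Fe apfu

MgO: 14.13/40.304 = 0.35059 mol → 0.35059 mol Mg, 0.35059 mol O.
FeO: 7.13/71.844 = 0.09924 mol → 0.09924 mol Fe, 0.09924 mol O.
CaO: 25.01/56.077 = 0.44599 mol → 0.44599 mol Ca, 0.44599 mol O.
SiO2: 54.16/60.083 = 0.90142 mol → 0.90142 mol Si, 1.80284 mol O.
Total oxygen = 2.69866 mol. Normalization factor = 6/2.69866 = 2.22333.
Fe per 6 O = 0.09924 × 2.22333 = 0.221.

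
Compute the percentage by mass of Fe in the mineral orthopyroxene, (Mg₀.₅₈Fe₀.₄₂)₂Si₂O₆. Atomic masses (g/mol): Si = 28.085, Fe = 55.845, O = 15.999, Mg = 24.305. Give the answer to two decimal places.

20.64 weight percent

M((Mg₀.₅₈Fe₀.₄₂)₂Si₂O₆) = 227.268 g/mol.
Fe contributes 0.84 × 55.845 = 46.910 g per mole.
46.910/227.268 = 0.2064 → 20.64%.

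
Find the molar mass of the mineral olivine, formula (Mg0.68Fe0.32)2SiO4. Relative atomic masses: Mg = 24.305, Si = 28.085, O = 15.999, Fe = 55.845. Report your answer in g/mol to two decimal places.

160.88 g/mol

M = 1.36*24.305 + 0.64*55.845 + 1*28.085 + 4*15.999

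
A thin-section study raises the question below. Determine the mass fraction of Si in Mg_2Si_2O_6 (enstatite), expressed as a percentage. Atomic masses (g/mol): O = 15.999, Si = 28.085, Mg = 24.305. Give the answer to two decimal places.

Molar mass of Mg_2Si_2O_6: 2*24.305 + 2*28.085 + 6*15.999 = 200.774 g/mol.
Mass of Si per formula unit: 2 × 28.085 = 56.170 g.
Weight fraction Si = 56.170 / 200.774 = 0.2798.

27.98 weight percent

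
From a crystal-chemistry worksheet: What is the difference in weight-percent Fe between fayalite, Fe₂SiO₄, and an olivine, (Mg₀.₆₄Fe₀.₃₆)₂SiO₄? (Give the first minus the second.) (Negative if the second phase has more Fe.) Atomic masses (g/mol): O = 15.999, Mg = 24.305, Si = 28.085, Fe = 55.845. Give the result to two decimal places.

First mineral: 111.690 g Fe in 203.771 g formula = 54.81 wt% Fe.
Second mineral: 40.208 g Fe in 163.400 g formula = 24.61 wt% Fe.
54.81% − 24.61% gives a difference of 30.20 percentage points.

30.20 percentage points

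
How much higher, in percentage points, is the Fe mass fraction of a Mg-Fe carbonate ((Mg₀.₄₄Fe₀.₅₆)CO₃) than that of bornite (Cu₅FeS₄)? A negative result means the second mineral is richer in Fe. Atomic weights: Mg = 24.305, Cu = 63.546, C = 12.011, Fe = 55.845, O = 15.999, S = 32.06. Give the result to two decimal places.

Fe in (Mg₀.₄₄Fe₀.₅₆)CO₃: molar mass 101.975 g/mol; 0.56×55.845 = 31.273 g → 30.67 wt%.
Fe in Cu₅FeS₄: molar mass 501.815 g/mol; 1×55.845 = 55.845 g → 11.13 wt%.
Difference = 30.67 − 11.13 = 19.54 percentage points.

19.54 percentage points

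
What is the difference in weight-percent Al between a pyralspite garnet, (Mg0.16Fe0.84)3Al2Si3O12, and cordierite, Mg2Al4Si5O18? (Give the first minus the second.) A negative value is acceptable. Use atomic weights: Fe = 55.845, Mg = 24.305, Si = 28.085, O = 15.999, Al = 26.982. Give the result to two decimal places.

-7.27 percentage points

First mineral: 53.964 g Al in 482.603 g formula = 11.18 wt% Al.
Second mineral: 107.928 g Al in 584.945 g formula = 18.45 wt% Al.
11.18% − 18.45% gives a difference of -7.27 percentage points.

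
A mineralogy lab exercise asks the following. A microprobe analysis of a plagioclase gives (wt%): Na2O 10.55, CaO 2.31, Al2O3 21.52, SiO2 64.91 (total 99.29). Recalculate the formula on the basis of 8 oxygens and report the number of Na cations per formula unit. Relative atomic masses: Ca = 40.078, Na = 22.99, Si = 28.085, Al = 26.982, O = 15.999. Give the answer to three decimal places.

Na2O: 10.55/61.979 = 0.17022 mol → 0.34044 mol Na, 0.17022 mol O.
CaO: 2.31/56.077 = 0.04119 mol → 0.04119 mol Ca, 0.04119 mol O.
Al2O3: 21.52/101.961 = 0.21106 mol → 0.42212 mol Al, 0.63318 mol O.
SiO2: 64.91/60.083 = 1.08034 mol → 1.08034 mol Si, 2.16068 mol O.
Total oxygen = 3.00527 mol. Normalization factor = 8/3.00527 = 2.66199.
Na per 8 O = 0.34044 × 2.66199 = 0.906.

0.906 Na apfu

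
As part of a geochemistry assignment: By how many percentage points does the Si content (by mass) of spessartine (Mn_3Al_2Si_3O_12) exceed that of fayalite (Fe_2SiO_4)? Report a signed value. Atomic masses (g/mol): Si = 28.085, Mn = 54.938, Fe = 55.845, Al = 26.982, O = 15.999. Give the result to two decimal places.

3.24 percentage points

First mineral: 84.255 g Si in 495.021 g formula = 17.02 wt% Si.
Second mineral: 28.085 g Si in 203.771 g formula = 13.78 wt% Si.
17.02% − 13.78% gives a difference of 3.24 percentage points.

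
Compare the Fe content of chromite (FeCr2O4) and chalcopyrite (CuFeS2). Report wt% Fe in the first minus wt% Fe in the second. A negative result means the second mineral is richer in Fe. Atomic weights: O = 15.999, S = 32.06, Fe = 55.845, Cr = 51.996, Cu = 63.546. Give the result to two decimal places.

-5.48 percentage points

M(FeCr2O4) = 223.833 g/mol, so wt% Fe = 55.845/223.833 × 100 = 24.95%.
M(CuFeS2) = 183.511 g/mol, so wt% Fe = 55.845/183.511 × 100 = 30.43%.
24.95 − 30.43 = -5.48 pp.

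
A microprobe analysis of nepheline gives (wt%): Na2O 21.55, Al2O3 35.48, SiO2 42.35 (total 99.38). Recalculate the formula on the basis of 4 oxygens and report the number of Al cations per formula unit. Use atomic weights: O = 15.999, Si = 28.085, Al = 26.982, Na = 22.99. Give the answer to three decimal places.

Na2O: 21.55/61.979 = 0.34770 mol → 0.69540 mol Na, 0.34770 mol O.
Al2O3: 35.48/101.961 = 0.34798 mol → 0.69596 mol Al, 1.04394 mol O.
SiO2: 42.35/60.083 = 0.70486 mol → 0.70486 mol Si, 1.40972 mol O.
Total oxygen = 2.80136 mol. Normalization factor = 4/2.80136 = 1.42788.
Al per 4 O = 0.69596 × 1.42788 = 0.994.

0.994 Al apfu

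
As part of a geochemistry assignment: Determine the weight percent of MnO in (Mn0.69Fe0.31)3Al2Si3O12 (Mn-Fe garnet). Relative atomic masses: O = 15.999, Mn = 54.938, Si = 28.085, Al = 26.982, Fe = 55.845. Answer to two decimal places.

M((Mn0.69Fe0.31)3Al2Si3O12) = 495.865 g/mol; M(MnO) = 70.937 g/mol.
Moles MnO per formula unit = 2.07 Mn ÷ 1 = 2.0700.
MnO fraction = (2.0700 × 70.937) / 495.865 = 146.840/495.865 = 0.2961.

29.61 wt%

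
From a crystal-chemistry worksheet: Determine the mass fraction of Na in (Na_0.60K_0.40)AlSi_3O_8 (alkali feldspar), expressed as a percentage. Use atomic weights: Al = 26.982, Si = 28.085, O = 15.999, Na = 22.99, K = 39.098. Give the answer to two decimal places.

Molar mass of (Na_0.60K_0.40)AlSi_3O_8: 0.60*22.99 + 0.40*39.098 + 1*26.982 + 3*28.085 + 8*15.999 = 268.662 g/mol.
Mass of Na per formula unit: 0.60 × 22.99 = 13.794 g.
Weight fraction Na = 13.794 / 268.662 = 0.0513.

5.13 mass %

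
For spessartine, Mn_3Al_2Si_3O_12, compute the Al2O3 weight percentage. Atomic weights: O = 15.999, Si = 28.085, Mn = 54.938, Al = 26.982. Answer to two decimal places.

20.60 wt%

M(Mn_3Al_2Si_3O_12) = 495.021 g/mol; M(Al2O3) = 101.961 g/mol.
Moles Al2O3 per formula unit = 2 Al ÷ 2 = 1.0000.
Al2O3 fraction = (1.0000 × 101.961) / 495.021 = 101.961/495.021 = 0.2060.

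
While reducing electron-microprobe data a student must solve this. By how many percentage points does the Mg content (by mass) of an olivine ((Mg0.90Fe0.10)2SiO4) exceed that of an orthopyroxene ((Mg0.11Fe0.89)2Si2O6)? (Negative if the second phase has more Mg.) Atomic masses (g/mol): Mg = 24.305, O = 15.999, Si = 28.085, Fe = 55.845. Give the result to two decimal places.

Mg in (Mg0.90Fe0.10)2SiO4: molar mass 146.999 g/mol; 1.80×24.305 = 43.749 g → 29.76 wt%.
Mg in (Mg0.11Fe0.89)2Si2O6: molar mass 256.915 g/mol; 0.22×24.305 = 5.347 g → 2.08 wt%.
Difference = 29.76 − 2.08 = 27.68 percentage points.

27.68 percentage points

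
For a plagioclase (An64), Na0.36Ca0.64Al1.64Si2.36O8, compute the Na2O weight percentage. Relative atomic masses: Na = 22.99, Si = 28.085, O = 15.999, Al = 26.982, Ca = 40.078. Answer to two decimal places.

Formula mass = 272.449 g/mol.
0.36 Na → 0.1800 mol Na2O per formula unit; M(Na2O) = 61.979, so Na2O mass = 11.156 g.
11.156/272.449 × 100 = 4.09 wt%.

4.09 wt%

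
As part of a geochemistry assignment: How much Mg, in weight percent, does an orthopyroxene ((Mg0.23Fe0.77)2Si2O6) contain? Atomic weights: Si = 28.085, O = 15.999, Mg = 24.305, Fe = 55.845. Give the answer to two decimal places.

M((Mg0.23Fe0.77)2Si2O6) = 249.346 g/mol.
Mg contributes 0.46 × 24.305 = 11.180 g per mole.
11.180/249.346 = 0.0448 → 4.48%.

4.48 weight percent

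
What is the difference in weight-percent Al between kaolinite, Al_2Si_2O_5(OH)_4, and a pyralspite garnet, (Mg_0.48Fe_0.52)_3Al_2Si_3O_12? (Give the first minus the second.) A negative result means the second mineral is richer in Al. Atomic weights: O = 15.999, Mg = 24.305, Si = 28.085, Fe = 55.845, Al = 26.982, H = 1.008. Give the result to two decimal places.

M(Al_2Si_2O_5(OH)_4) = 258.157 g/mol, so wt% Al = 53.964/258.157 × 100 = 20.90%.
M((Mg_0.48Fe_0.52)_3Al_2Si_3O_12) = 452.324 g/mol, so wt% Al = 53.964/452.324 × 100 = 11.93%.
20.90 − 11.93 = 8.97 pp.

8.97 percentage points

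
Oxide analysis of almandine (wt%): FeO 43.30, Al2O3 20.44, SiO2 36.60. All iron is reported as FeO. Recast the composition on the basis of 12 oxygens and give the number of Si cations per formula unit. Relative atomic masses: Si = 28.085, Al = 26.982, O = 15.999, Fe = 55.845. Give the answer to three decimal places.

3.018 Si apfu

FeO (M=71.844): mol = 0.60269; Fe = 0.60269, O = 0.60269.
Al2O3 (M=101.961): mol = 0.20047; Al = 0.40094, O = 0.60141.
SiO2 (M=60.083): mol = 0.60916; Si = 0.60916, O = 1.21832.
ΣO = 2.42242; factor = 12/ΣO = 4.95372.
Si apfu = 0.60916 × 4.95372 = 3.018.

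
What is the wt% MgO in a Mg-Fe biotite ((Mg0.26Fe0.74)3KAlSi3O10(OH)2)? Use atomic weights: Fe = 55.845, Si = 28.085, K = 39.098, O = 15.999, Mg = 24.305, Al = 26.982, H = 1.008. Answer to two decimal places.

Formula mass = 487.273 g/mol.
0.78 Mg → 0.7800 mol MgO per formula unit; M(MgO) = 40.304, so MgO mass = 31.437 g.
31.437/487.273 × 100 = 6.45 wt%.

6.45 wt%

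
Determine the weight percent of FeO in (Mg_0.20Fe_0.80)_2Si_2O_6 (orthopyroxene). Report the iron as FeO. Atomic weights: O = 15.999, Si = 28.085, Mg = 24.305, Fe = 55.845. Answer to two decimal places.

M((Mg_0.20Fe_0.80)_2Si_2O_6) = 251.238 g/mol; M(FeO) = 71.844 g/mol.
Moles FeO per formula unit = 1.60 Fe ÷ 1 = 1.6000.
FeO fraction = (1.6000 × 71.844) / 251.238 = 114.950/251.238 = 0.4575.

45.75 wt%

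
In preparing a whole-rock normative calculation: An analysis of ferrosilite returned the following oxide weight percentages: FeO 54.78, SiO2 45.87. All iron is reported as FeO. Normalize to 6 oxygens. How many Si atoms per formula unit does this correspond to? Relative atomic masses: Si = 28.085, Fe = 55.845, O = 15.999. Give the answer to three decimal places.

2.001 Si apfu

54.78 wt% FeO ÷ 71.844 g/mol = 0.76249 mol, giving 0.76249 Fe and 0.76249 O.
45.87 wt% SiO2 ÷ 60.083 g/mol = 0.76344 mol, giving 0.76344 Si and 1.52688 O.
Oxygen sums to 2.28937; scaling by 6/2.28937 = 2.62081 puts the formula on 6 O.
Si: 0.76344 × 2.62081 = 2.001 atoms per formula unit.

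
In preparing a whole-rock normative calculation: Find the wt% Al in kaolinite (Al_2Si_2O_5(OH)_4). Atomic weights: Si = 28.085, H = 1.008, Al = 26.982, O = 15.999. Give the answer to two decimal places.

20.90 wt%

Molar mass of Al_2Si_2O_5(OH)_4: 2*26.982 + 2*28.085 + 9*15.999 + 4*1.008 = 258.157 g/mol.
Mass of Al per formula unit: 2 × 26.982 = 53.964 g.
Weight fraction Al = 53.964 / 258.157 = 0.2090.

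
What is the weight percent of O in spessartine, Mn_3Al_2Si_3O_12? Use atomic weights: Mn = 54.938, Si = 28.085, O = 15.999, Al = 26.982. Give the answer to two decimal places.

Formula mass = 3×54.938 + 2×26.982 + 3×28.085 + 12×15.999 = 495.021 g/mol, of which 191.988 g is O.
So O makes up 191.988/495.021 = 0.3878 of the mass, i.e. 38.78%.

38.78 mass %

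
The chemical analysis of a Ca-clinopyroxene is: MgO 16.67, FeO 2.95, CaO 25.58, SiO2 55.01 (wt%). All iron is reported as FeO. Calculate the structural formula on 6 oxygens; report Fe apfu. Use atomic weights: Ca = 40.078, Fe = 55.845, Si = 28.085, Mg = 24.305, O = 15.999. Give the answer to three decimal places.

0.090 Fe apfu

MgO: 16.67/40.304 = 0.41361 mol → 0.41361 mol Mg, 0.41361 mol O.
FeO: 2.95/71.844 = 0.04106 mol → 0.04106 mol Fe, 0.04106 mol O.
CaO: 25.58/56.077 = 0.45616 mol → 0.45616 mol Ca, 0.45616 mol O.
SiO2: 55.01/60.083 = 0.91557 mol → 0.91557 mol Si, 1.83114 mol O.
Total oxygen = 2.74197 mol. Normalization factor = 6/2.74197 = 2.18821.
Fe per 6 O = 0.04106 × 2.18821 = 0.090.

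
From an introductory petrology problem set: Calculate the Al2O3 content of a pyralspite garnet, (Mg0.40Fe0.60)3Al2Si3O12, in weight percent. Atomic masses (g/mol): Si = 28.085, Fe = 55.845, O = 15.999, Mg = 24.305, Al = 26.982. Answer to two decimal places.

22.17 wt%

Formula mass = 459.894 g/mol.
2 Al → 1.0000 mol Al2O3 per formula unit; M(Al2O3) = 101.961, so Al2O3 mass = 101.961 g.
101.961/459.894 × 100 = 22.17 wt%.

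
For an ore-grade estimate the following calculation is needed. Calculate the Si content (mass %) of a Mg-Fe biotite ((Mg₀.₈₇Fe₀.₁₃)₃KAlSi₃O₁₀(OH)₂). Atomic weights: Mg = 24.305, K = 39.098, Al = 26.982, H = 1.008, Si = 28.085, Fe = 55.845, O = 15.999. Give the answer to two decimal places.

19.61 mass %

Molar mass of (Mg₀.₈₇Fe₀.₁₃)₃KAlSi₃O₁₀(OH)₂: 2.61·24.305 + 0.39·55.845 + 1·39.098 + 1·26.982 + 3·28.085 + 12·15.999 + 2·1.008 = 429.555 g/mol.
Mass of Si per formula unit: 3 × 28.085 = 84.255 g.
Weight fraction Si = 84.255 / 429.555 = 0.1961.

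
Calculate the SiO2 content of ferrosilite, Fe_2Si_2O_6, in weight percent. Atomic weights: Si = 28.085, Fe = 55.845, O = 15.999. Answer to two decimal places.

45.54 wt%

M(Fe_2Si_2O_6) = 263.854 g/mol; M(SiO2) = 60.083 g/mol.
Moles SiO2 per formula unit = 2 Si ÷ 1 = 2.0000.
SiO2 fraction = (2.0000 × 60.083) / 263.854 = 120.166/263.854 = 0.4554.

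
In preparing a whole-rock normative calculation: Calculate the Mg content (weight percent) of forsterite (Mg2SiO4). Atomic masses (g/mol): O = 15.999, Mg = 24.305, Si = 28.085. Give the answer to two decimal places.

34.55 weight percent

Molar mass of Mg2SiO4: 2·24.305 + 1·28.085 + 4·15.999 = 140.691 g/mol.
Mass of Mg per formula unit: 2 × 24.305 = 48.610 g.
Weight fraction Mg = 48.610 / 140.691 = 0.3455.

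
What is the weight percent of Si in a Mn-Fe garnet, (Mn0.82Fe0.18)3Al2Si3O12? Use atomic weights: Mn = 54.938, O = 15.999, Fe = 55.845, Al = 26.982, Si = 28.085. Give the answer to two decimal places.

Molar mass of (Mn0.82Fe0.18)3Al2Si3O12: 2.46×54.938 + 0.54×55.845 + 2×26.982 + 3×28.085 + 12×15.999 = 495.511 g/mol.
Mass of Si per formula unit: 3 × 28.085 = 84.255 g.
Weight fraction Si = 84.255 / 495.511 = 0.1700.

17.00 weight percent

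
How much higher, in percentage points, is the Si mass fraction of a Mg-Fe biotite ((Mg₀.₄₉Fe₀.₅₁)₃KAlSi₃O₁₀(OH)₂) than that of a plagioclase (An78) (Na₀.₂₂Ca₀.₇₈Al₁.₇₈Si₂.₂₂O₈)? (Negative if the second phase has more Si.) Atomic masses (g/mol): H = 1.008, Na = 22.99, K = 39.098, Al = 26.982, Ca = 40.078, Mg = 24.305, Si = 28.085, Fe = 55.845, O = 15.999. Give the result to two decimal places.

Si in (Mg₀.₄₉Fe₀.₅₁)₃KAlSi₃O₁₀(OH)₂: molar mass 465.510 g/mol; 3×28.085 = 84.255 g → 18.10 wt%.
Si in Na₀.₂₂Ca₀.₇₈Al₁.₇₈Si₂.₂₂O₈: molar mass 274.687 g/mol; 2.22×28.085 = 62.349 g → 22.70 wt%.
Difference = 18.10 − 22.70 = -4.60 percentage points.

-4.60 percentage points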